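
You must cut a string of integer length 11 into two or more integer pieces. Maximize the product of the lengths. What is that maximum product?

Let m[k] be the best product for length k (with at least one cut). For each first piece i, the rest contributes max(k−i, m[k−i]).
m[2] = 1·max(1,0) = 1·1 = 1
m[3] = max(1·2, 2·1) = 2
m[4] = max(1·3, 2·2, 3·1) = 4
m[5] = max(1·4, 2·3, 3·2, 4·1) = 6
m[6] = max(1·6, 2·4, 3·3, 4·2, 5·1) = 9
m[7] = max(1·9, 2·6, 3·4, 4·3, 5·2, 6·1) = 12
m[8] = max(1·12, 2·9, 3·6, …, 6·2, 7·1) = 18
m[9] = max(1·18, 2·12, 3·9, …, 7·2, 8·1) = 27
m[10] = max(1·27, 2·18, 3·12, …, 8·2, 9·1) = 36
m[11] = max(1·36, 2·27, 3·18, …, 9·2, 10·1) = 54
One optimal split: 3 + 3 + 3 + 2; product 3·3·3·2 = 54.

54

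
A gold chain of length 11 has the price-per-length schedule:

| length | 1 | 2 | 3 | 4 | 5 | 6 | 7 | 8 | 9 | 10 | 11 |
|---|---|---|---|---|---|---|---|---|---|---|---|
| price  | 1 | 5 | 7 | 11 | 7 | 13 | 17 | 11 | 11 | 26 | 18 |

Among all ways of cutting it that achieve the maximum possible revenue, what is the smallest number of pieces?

3

Let r[k] be the best obtainable value from length k. For each k, try every first piece i and keep the best of price[i] + r[k−i].
r[1] = 1
r[2] = max(1+1, 5+0) = 5
r[3] = max(1+5, 5+1, 7+0) = 7
r[4] = max(1+7, 5+5, 7+1, 11+0) = 11
r[5] = max(1+11, 5+7, 7+5, 11+1, 7+0) = 12
r[6] = max(1+12, 5+11, 7+7, 11+5, 7+1, 13+0) = 16
r[7] = max(1+16, 5+12, 7+11, …, 13+1, 17+0) = 18
r[8] = max(1+18, 5+16, 7+12, …, 17+1, 11+0) = 22
r[9] = max(1+22, 5+18, 7+16, …, 11+1, 11+0) = 23
r[10] = max(1+23, 5+22, 7+18, …, 11+1, 26+0) = 27
r[11] = max(1+27, 5+23, 7+22, …, 26+1, 18+0) = 29
Maximum revenue is $29.
Now minimize piece count subject to staying optimal: for each k, pieces[k] = 1 + min over i with p[i]+r[k−i]=r[k] of pieces[k−i].
pieces[8] = 2
pieces[9] = 3
pieces[10] = 3
pieces[11] = 3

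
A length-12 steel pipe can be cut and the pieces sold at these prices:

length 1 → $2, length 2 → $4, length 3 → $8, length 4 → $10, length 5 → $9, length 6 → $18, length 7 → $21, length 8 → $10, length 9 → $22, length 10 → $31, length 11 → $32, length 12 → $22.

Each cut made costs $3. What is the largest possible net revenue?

Let r[k] be the best obtainable value from length k. For each k, try every first piece i and keep the best of price[i] + r[k−i] minus the 3 cut fee when i<k.
r[1] = 2
r[2] = max(2+2-3, 4+0) = 4
r[3] = max(2+4-3, 4+2-3, 8+0) = 8
r[4] = max(2+8-3, 4+4-3, 8+2-3, 10+0) = 10
r[5] = max(2+10-3, 4+8-3, 8+4-3, 10+2-3, 9+0) = 9
r[6] = max(2+9-3, 4+10-3, 8+8-3, 10+4-3, 9+2-3, 18+0) = 18
r[7] = max(2+18-3, 4+9-3, 8+10-3, …, 18+2-3, 21+0) = 21
r[8] = max(2+21-3, 4+18-3, 8+9-3, …, 21+2-3, 10+0) = 20
r[9] = max(2+20-3, 4+21-3, 8+18-3, …, 10+2-3, 22+0) = 23
r[10] = max(2+23-3, 4+20-3, 8+21-3, …, 22+2-3, 31+0) = 31
r[11] = max(2+31-3, 4+23-3, 8+20-3, …, 31+2-3, 32+0) = 32
r[12] = max(2+32-3, 4+31-3, 8+23-3, …, 32+2-3, 22+0) = 33
One optimal plan: pieces 6 + 6 (1 cut) → $36 − $3 = $33.

33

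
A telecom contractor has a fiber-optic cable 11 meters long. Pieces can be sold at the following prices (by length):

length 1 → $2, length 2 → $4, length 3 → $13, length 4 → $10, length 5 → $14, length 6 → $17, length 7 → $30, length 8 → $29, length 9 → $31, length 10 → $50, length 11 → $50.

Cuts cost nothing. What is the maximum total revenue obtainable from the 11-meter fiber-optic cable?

52

Consider every possible first cut. R[k] is the best of p[i]+R[k−i] over all sellable i≤k.
R[1] = 2
R[2] = max(2+2, 4+0) = 4
R[3] = max(2+4, 4+2, 13+0) = 13
R[4] = max(2+13, 4+4, 13+2, 10+0) = 15
R[5] = max(2+15, 4+13, 13+4, 10+2, 14+0) = 17
R[6] = max(2+17, 4+15, 13+13, 10+4, 14+2, 17+0) = 26
R[7] = max(2+26, 4+17, 13+15, …, 17+2, 30+0) = 30
R[8] = max(2+30, 4+26, 13+17, …, 30+2, 29+0) = 32
R[9] = max(2+32, 4+30, 13+26, …, 29+2, 31+0) = 39
R[10] = max(2+39, 4+32, 13+30, …, 31+2, 50+0) = 50
R[11] = max(2+50, 4+39, 13+32, …, 50+2, 50+0) = 52
One optimal cutting: 10 + 1 → $50 + $2 = $52.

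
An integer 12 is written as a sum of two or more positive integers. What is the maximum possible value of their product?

81

Define P[k] = max over 1≤i<k of i · max(k−i, P[k−i]); the inner max lets the remainder stay uncut if that's better.
Small cases: P[2]=1, P[3]=2, P[4]=4, P[5]=6, P[6]=9.
P[7] = 2×max(5,6) = 2×6 = 12
P[8] = 2×max(6,9) = 2×9 = 18
P[9] = 3×max(6,9) = 3×9 = 27
P[10] = 2×max(8,18) = 2×18 = 36
P[11] = 2×max(9,27) = 2×27 = 54
P[12] = 3×max(9,27) = 3×27 = 81
One optimal split: 3 + 3 + 3 + 3; product 3×3×3×3 = 81.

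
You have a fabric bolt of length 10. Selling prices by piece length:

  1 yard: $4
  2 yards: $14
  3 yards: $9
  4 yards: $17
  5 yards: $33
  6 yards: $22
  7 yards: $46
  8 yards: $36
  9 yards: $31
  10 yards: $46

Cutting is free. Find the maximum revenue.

Let v[k] be the best obtainable value from length k. For each k, try every first piece i and keep the best of price[i] + v[k−i].
v[1] = 4
v[2] = max(4+4, 14+0) = 14
v[3] = max(4+14, 14+4, 9+0) = 18
v[4] = max(4+18, 14+14, 9+4, 17+0) = 28
v[5] = max(4+28, 14+18, 9+14, 17+4, 33+0) = 33
v[6] = max(4+33, 14+28, 9+18, 17+14, 33+4, 22+0) = 42
v[7] = max(4+42, 14+33, 9+28, …, 22+4, 46+0) = 47
v[8] = max(4+47, 14+42, 9+33, …, 46+4, 36+0) = 56
v[9] = max(4+56, 14+47, 9+42, …, 36+4, 31+0) = 61
v[10] = max(4+61, 14+56, 9+47, …, 31+4, 46+0) = 70
One optimal cutting: 2 + 2 + 2 + 2 + 2 → $14 + $14 + $14 + $14 + $14 = $70.

70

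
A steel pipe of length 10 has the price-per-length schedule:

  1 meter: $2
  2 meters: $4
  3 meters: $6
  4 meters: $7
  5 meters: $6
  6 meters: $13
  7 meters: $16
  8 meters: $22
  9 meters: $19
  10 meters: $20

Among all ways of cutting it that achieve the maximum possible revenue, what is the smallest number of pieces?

Let r[k] be the best obtainable value from length k. For each k, try every first piece i and keep the best of price[i] + r[k−i].
r[1] = 2
r[2] = max(2+2, 4+0) = 4
r[3] = max(2+4, 4+2, 6+0) = 6
r[4] = max(2+6, 4+4, 6+2, 7+0) = 8
r[5] = max(2+8, 4+6, 6+4, 7+2, 6+0) = 10
r[6] = max(2+10, 4+8, 6+6, 7+4, 6+2, 13+0) = 13
r[7] = max(2+13, 4+10, 6+8, …, 13+2, 16+0) = 16
r[8] = max(2+16, 4+13, 6+10, …, 16+2, 22+0) = 22
r[9] = max(2+22, 4+16, 6+13, …, 22+2, 19+0) = 24
r[10] = max(2+24, 4+22, 6+16, …, 19+2, 20+0) = 26
Maximum revenue is $26.
Now minimize piece count subject to staying optimal: for each k, pieces[k] = 1 + min over i with p[i]+r[k−i]=r[k] of pieces[k−i].
pieces[7] = 1
pieces[8] = 1
pieces[9] = 2
pieces[10] = 2

2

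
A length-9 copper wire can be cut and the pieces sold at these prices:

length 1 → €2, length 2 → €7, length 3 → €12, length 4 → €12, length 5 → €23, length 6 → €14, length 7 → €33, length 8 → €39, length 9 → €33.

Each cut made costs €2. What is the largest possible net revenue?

Consider every possible first cut. net[k] is the best of p[i]+net[k−i] over all sellable i≤k, charging 2 whenever i<k.
net[1] = 2
net[2] = max(2+2-2, 7+0) = 7
net[3] = max(2+7-2, 7+2-2, 12+0) = 12
net[4] = max(2+12-2, 7+7-2, 12+2-2, 12+0) = 12
net[5] = max(2+12-2, 7+12-2, 12+7-2, 12+2-2, 23+0) = 23
net[6] = max(2+23-2, 7+12-2, 12+12-2, 12+7-2, 23+2-2, 14+0) = 23
net[7] = max(2+23-2, 7+23-2, 12+12-2, …, 14+2-2, 33+0) = 33
net[8] = max(2+33-2, 7+23-2, 12+23-2, …, 33+2-2, 39+0) = 39
net[9] = max(2+39-2, 7+33-2, 12+23-2, …, 39+2-2, 33+0) = 39
One optimal plan: pieces 8 + 1 (1 cut) → €41 − €2 = €39.

39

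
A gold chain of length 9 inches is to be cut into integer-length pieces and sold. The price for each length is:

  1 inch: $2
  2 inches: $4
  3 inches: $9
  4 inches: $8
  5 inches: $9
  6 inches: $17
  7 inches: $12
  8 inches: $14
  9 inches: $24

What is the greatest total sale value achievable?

Build v[k] bottom-up: v[k] = max over allowed piece i of (p[i] + v[k−i]).
v[1] = 2
v[2] = 4  (first piece 1, then v[1]=2)
v[3] = 9
v[4] = 11  (first piece 1, then v[3]=9)
v[5] = 13  (first piece 1, then v[4]=11)
v[6] = 18  (first piece 3, then v[3]=9)
v[7] = 20  (first piece 1, then v[6]=18)
v[8] = 22  (first piece 1, then v[7]=20)
v[9] = 27  (first piece 3, then v[6]=18)
One optimal cutting: 3 + 3 + 3 → $9 + $9 + $9 = $27.

27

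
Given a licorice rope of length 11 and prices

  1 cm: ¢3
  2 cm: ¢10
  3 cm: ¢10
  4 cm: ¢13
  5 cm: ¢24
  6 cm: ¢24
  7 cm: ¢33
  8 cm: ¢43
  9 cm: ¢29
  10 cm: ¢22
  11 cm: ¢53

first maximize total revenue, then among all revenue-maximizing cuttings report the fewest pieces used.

Build r[k] bottom-up: r[k] = max over allowed piece i of (p[i] + r[k−i]).
r[1] = 3
r[2] = 10
r[3] = 13  (first piece 1, then r[2]=10)
r[4] = 20  (first piece 2, then r[2]=10)
r[5] = 24
r[6] = 30  (first piece 2, then r[4]=20)
r[7] = 34  (first piece 2, then r[5]=24)
r[8] = 43
r[9] = 46  (first piece 1, then r[8]=43)
r[10] = 53  (first piece 2, then r[8]=43)
r[11] = 56  (first piece 1, then r[10]=53)
Maximum revenue is ¢56.
Now minimize piece count subject to staying optimal: for each k, pieces[k] = 1 + min over i with p[i]+r[k−i]=r[k] of pieces[k−i].
pieces[8] = 1
pieces[9] = 2
pieces[10] = 2
pieces[11] = 3

3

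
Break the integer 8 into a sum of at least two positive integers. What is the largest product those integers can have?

Let g[k] be the best product for length k (with at least one cut). For each first piece i, the rest contributes max(k−i, g[k−i]).
g[2] = 1·max(1,0) = 1·1 = 1
g[3] = 1·max(2,1) = 1·2 = 2
g[4] = 2·max(2,1) = 2·2 = 4
g[5] = 2·max(3,2) = 2·3 = 6
g[6] = 3·max(3,2) = 3·3 = 9
g[7] = 2·max(5,6) = 2·6 = 12
g[8] = 2·max(6,9) = 2·9 = 18
One optimal split: 3 + 3 + 2; product 3·3·2 = 18.

18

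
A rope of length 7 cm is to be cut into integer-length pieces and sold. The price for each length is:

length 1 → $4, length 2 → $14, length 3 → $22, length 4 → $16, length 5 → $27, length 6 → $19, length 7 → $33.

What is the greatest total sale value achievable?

50

Build R[k] bottom-up: R[k] = max over allowed piece i of (p[i] + R[k−i]).
R[1] = 4
R[2] = max(4+4, 14+0) = 14
R[3] = max(4+14, 14+4, 22+0) = 22
R[4] = max(4+22, 14+14, 22+4, 16+0) = 28
R[5] = max(4+28, 14+22, 22+14, 16+4, 27+0) = 36
R[6] = max(4+36, 14+28, 22+22, 16+14, 27+4, 19+0) = 44
R[7] = max(4+44, 14+36, 22+28, …, 19+4, 33+0) = 50
One optimal cutting: 3 + 2 + 2 → $22 + $14 + $14 = $50.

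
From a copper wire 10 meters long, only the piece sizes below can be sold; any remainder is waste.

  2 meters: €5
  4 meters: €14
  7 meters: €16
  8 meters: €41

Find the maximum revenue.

46

Build f[k] bottom-up: f[k] = max over allowed piece i of (p[i] + f[k−i]).
f[1] = 0
f[2] = 5
f[3] = 5
f[4] = 14
f[5] = 14
f[6] = 19  (first piece 2, then f[4]=14)
f[7] = 19
f[8] = 41
f[9] = 41
f[10] = 46  (first piece 2, then f[8]=41)
One optimal cutting: 8 + 2 → €46.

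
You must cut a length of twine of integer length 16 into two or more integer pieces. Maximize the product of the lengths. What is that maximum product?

324

Define prod[k] = max over 1≤i<k of i · max(k−i, prod[k−i]); the inner max lets the remainder stay uncut if that's better.
Small cases: prod[2]=1, prod[3]=2, prod[4]=4, prod[5]=6, prod[6]=9, prod[7]=12, prod[8]=18, prod[9]=27.
prod[10] = max(1×27, 2×18, 3×12, …, 8×2, 9×1) = 36
prod[11] = max(1×36, 2×27, 3×18, …, 9×2, 10×1) = 54
prod[12] = max(1×54, 2×36, 3×27, …, 10×2, 11×1) = 81
prod[13] = max(1×81, 2×54, 3×36, …, 11×2, 12×1) = 108
prod[14] = max(1×108, 2×81, 3×54, …, 12×2, 13×1) = 162
prod[15] = max(1×162, 2×108, 3×81, …, 13×2, 14×1) = 243
prod[16] = max(1×243, 2×162, 3×108, …, 14×2, 15×1) = 324
One optimal split: 3 + 3 + 3 + 3 + 2 + 2; product 3×3×3×3×2×2 = 324.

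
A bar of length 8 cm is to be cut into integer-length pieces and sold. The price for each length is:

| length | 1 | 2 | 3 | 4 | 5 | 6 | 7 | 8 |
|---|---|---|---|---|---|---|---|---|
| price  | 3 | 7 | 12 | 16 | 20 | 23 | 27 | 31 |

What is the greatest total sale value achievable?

Let v[k] be the best obtainable value from length k. For each k, try every first piece i and keep the best of price[i] + v[k−i].
v[1] = 3
v[2] = 7
v[3] = 12
v[4] = 16
v[5] = 20
v[6] = 24  (first piece 3, then v[3]=12)
v[7] = 28  (first piece 3, then v[4]=16)
v[8] = 32  (first piece 3, then v[5]=20)
One optimal cutting: 5 + 3 → $20 + $12 = $32.

32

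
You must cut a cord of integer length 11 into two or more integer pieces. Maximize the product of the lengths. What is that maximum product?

54

Define f[k] = max over 1≤i<k of i · max(k−i, f[k−i]); the inner max lets the remainder stay uncut if that's better.
Small cases: f[2]=1, f[3]=2, f[4]=4, f[5]=6.
f[6] = 3·max(3,2) = 3·3 = 9
f[7] = 2·max(5,6) = 2·6 = 12
f[8] = 2·max(6,9) = 2·9 = 18
f[9] = 3·max(6,9) = 3·9 = 27
f[10] = 2·max(8,18) = 2·18 = 36
f[11] = 2·max(9,27) = 2·27 = 54
One optimal split: 3 + 3 + 3 + 2; product 3·3·3·2 = 54.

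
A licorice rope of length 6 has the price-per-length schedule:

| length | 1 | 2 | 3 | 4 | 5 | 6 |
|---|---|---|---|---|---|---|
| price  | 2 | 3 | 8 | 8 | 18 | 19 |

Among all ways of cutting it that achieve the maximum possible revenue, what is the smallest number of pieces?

2

Build r[k] bottom-up: r[k] = max over allowed piece i of (p[i] + r[k−i]).
r[1] = 2
r[2] = 4  (first piece 1, then r[1]=2)
r[3] = 8
r[4] = 10  (first piece 1, then r[3]=8)
r[5] = 18
r[6] = 20  (first piece 1, then r[5]=18)
Maximum revenue is ¢20.
Now minimize piece count subject to staying optimal: for each k, pieces[k] = 1 + min over i with p[i]+r[k−i]=r[k] of pieces[k−i].
pieces[3] = 1
pieces[4] = 2
pieces[5] = 1
pieces[6] = 2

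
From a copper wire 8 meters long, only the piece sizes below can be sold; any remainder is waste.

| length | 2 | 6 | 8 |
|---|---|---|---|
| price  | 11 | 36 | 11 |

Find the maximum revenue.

Let r[k] be the best obtainable value from length k. For each k, try every first piece i and keep the best of price[i] + r[k−i].
r[1] = 0
r[2] = 11
r[3] = 11
r[4] = 22  (first piece 2, then r[2]=11)
r[5] = 22
r[6] = max(11+22, 36+0) = 36
r[7] = max(11+22, 36+0) = 36
r[8] = max(11+36, 36+11, 11+0) = 47
One optimal cutting: 6 + 2 → €47.

47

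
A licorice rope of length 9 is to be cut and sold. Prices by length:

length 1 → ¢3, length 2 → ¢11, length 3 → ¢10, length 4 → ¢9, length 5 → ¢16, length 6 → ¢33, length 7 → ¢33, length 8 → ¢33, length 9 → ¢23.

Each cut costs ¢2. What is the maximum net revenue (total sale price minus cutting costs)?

43

Consider every possible first cut. r[k] is the best of p[i]+r[k−i] over all sellable i≤k, charging 2 whenever i<k.
r[1] = 3
r[2] = 11
r[3] = 12  (first piece 1, then r[2]=11)
r[4] = 20  (first piece 2, then r[2]=11)
r[5] = 21  (first piece 1, then r[4]=20)
r[6] = 33
r[7] = 34  (first piece 1, then r[6]=33)
r[8] = 42  (first piece 2, then r[6]=33)
r[9] = 43  (first piece 1, then r[8]=42)
One optimal plan: pieces 6 + 2 + 1 (2 cuts) → ¢47 − ¢4 = ¢43.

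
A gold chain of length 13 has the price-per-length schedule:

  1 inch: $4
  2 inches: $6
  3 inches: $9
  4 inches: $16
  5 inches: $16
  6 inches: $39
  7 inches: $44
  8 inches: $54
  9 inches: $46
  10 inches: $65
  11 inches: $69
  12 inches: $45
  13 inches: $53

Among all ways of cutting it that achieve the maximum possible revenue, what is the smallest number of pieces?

Build r[k] bottom-up: r[k] = max over allowed piece i of (p[i] + r[k−i]).
r[1] = 4
r[2] = max(4+4, 6+0) = 8
r[3] = max(4+8, 6+4, 9+0) = 12
r[4] = max(4+12, 6+8, 9+4, 16+0) = 16
r[5] = max(4+16, 6+12, 9+8, 16+4, 16+0) = 20
r[6] = max(4+20, 6+16, 9+12, 16+8, 16+4, 39+0) = 39
r[7] = max(4+39, 6+20, 9+16, …, 39+4, 44+0) = 44
r[8] = max(4+44, 6+39, 9+20, …, 44+4, 54+0) = 54
r[9] = max(4+54, 6+44, 9+39, …, 54+4, 46+0) = 58
r[10] = max(4+58, 6+54, 9+44, …, 46+4, 65+0) = 65
r[11] = max(4+65, 6+58, 9+54, …, 65+4, 69+0) = 69
r[12] = max(4+69, 6+65, 9+58, …, 69+4, 45+0) = 78
r[13] = max(4+78, 6+69, 9+65, …, 45+4, 53+0) = 83
Maximum revenue is $83.
Now minimize piece count subject to staying optimal: for each k, pieces[k] = 1 + min over i with p[i]+r[k−i]=r[k] of pieces[k−i].
pieces[10] = 1
pieces[11] = 1
pieces[12] = 2
pieces[13] = 2

2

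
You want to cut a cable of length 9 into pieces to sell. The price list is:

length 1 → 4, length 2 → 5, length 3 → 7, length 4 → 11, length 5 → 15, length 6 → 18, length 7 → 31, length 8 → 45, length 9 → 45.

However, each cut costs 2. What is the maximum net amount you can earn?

47

Consider every possible first cut. net[k] is the best of p[i]+net[k−i] over all sellable i≤k, charging 2 whenever i<k.
net[1] = 4
net[2] = max(4+4-2, 5+0) = 6
net[3] = max(4+6-2, 5+4-2, 7+0) = 8
net[4] = max(4+8-2, 5+6-2, 7+4-2, 11+0) = 11
net[5] = max(4+11-2, 5+8-2, 7+6-2, 11+4-2, 15+0) = 15
net[6] = max(4+15-2, 5+11-2, 7+8-2, 11+6-2, 15+4-2, 18+0) = 18
net[7] = max(4+18-2, 5+15-2, 7+11-2, …, 18+4-2, 31+0) = 31
net[8] = max(4+31-2, 5+18-2, 7+15-2, …, 31+4-2, 45+0) = 45
net[9] = max(4+45-2, 5+31-2, 7+18-2, …, 45+4-2, 45+0) = 47
One optimal plan: pieces 8 + 1 (1 cut) → 49 − 2 = 47.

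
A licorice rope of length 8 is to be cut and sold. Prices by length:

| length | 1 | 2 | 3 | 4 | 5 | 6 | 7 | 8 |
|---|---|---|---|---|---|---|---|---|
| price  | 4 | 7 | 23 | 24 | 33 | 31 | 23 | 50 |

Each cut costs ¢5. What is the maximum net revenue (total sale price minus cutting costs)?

Let r[k] be the best obtainable value from length k. For each k, try every first piece i and keep the best of price[i] + r[k−i] minus the 5 cut fee when i<k.
r[1] = 4
r[2] = max(4+4-5, 7+0) = 7
r[3] = max(4+7-5, 7+4-5, 23+0) = 23
r[4] = max(4+23-5, 7+7-5, 23+4-5, 24+0) = 24
r[5] = max(4+24-5, 7+23-5, 23+7-5, 24+4-5, 33+0) = 33
r[6] = max(4+33-5, 7+24-5, 23+23-5, 24+7-5, 33+4-5, 31+0) = 41
r[7] = max(4+41-5, 7+33-5, 23+24-5, …, 31+4-5, 23+0) = 42
r[8] = max(4+42-5, 7+41-5, 23+33-5, …, 23+4-5, 50+0) = 51
One optimal plan: pieces 5 + 3 (1 cut) → ¢56 − ¢5 = ¢51.

51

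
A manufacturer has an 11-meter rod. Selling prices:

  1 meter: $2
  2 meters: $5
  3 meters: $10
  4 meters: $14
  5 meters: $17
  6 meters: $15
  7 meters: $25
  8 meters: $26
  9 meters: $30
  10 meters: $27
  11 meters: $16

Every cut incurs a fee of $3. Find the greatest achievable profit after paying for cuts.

36

Consider every possible first cut. r[k] is the best of p[i]+r[k−i] over all sellable i≤k, charging 3 whenever i<k.
r[1] = 2
r[2] = max(2+2-3, 5+0) = 5
r[3] = max(2+5-3, 5+2-3, 10+0) = 10
r[4] = max(2+10-3, 5+5-3, 10+2-3, 14+0) = 14
r[5] = max(2+14-3, 5+10-3, 10+5-3, 14+2-3, 17+0) = 17
r[6] = max(2+17-3, 5+14-3, 10+10-3, 14+5-3, 17+2-3, 15+0) = 17
r[7] = max(2+17-3, 5+17-3, 10+14-3, …, 15+2-3, 25+0) = 25
r[8] = max(2+25-3, 5+17-3, 10+17-3, …, 25+2-3, 26+0) = 26
r[9] = max(2+26-3, 5+25-3, 10+17-3, …, 26+2-3, 30+0) = 30
r[10] = max(2+30-3, 5+26-3, 10+25-3, …, 30+2-3, 27+0) = 32
r[11] = max(2+32-3, 5+30-3, 10+26-3, …, 27+2-3, 16+0) = 36
One optimal plan: pieces 7 + 4 (1 cut) → $39 − $3 = $36.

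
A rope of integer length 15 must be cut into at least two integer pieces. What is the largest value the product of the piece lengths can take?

243

Define g[k] = max over 1≤i<k of i · max(k−i, g[k−i]); the inner max lets the remainder stay uncut if that's better.
g[2] = 1·max(1,0) = 1·1 = 1
g[3] = max(1·2, 2·1) = 2
g[4] = max(1·3, 2·2, 3·1) = 4
g[5] = max(1·4, 2·3, 3·2, 4·1) = 6
g[6] = max(1·6, 2·4, 3·3, 4·2, 5·1) = 9
g[7] = max(1·9, 2·6, 3·4, 4·3, 5·2, 6·1) = 12
g[8] = max(1·12, 2·9, 3·6, …, 6·2, 7·1) = 18
g[9] = max(1·18, 2·12, 3·9, …, 7·2, 8·1) = 27
g[10] = max(1·27, 2·18, 3·12, …, 8·2, 9·1) = 36
g[11] = max(1·36, 2·27, 3·18, …, 9·2, 10·1) = 54
g[12] = max(1·54, 2·36, 3·27, …, 10·2, 11·1) = 81
g[13] = max(1·81, 2·54, 3·36, …, 11·2, 12·1) = 108
g[14] = max(1·108, 2·81, 3·54, …, 12·2, 13·1) = 162
g[15] = max(1·162, 2·108, 3·81, …, 13·2, 14·1) = 243
One optimal split: 3 + 3 + 3 + 3 + 3; product 3·3·3·3·3 = 243.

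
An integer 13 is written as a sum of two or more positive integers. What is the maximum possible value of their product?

108

Define f[k] = max over 1≤i<k of i · max(k−i, f[k−i]); the inner max lets the remainder stay uncut if that's better.
f[2] = 1×max(1,0) = 1×1 = 1
f[3] = 1×max(2,1) = 1×2 = 2
f[4] = 2×max(2,1) = 2×2 = 4
f[5] = 2×max(3,2) = 2×3 = 6
f[6] = 3×max(3,2) = 3×3 = 9
f[7] = 2×max(5,6) = 2×6 = 12
f[8] = 2×max(6,9) = 2×9 = 18
f[9] = 3×max(6,9) = 3×9 = 27
f[10] = 2×max(8,18) = 2×18 = 36
f[11] = 2×max(9,27) = 2×27 = 54
f[12] = 3×max(9,27) = 3×27 = 81
f[13] = 2×max(11,54) = 2×54 = 108
One optimal split: 3 + 3 + 3 + 2 + 2; product 3×3×3×2×2 = 108.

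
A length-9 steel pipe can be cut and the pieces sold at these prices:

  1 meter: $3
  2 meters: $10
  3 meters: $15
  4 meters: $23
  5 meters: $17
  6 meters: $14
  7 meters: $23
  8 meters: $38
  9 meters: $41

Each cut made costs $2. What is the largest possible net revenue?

45

Let r[k] be the best obtainable value from length k. For each k, try every first piece i and keep the best of price[i] + r[k−i] minus the 2 cut fee when i<k.
r[1] = 3
r[2] = max(3+3-2, 10+0) = 10
r[3] = max(3+10-2, 10+3-2, 15+0) = 15
r[4] = max(3+15-2, 10+10-2, 15+3-2, 23+0) = 23
r[5] = max(3+23-2, 10+15-2, 15+10-2, 23+3-2, 17+0) = 24
r[6] = max(3+24-2, 10+23-2, 15+15-2, 23+10-2, 17+3-2, 14+0) = 31
r[7] = max(3+31-2, 10+24-2, 15+23-2, …, 14+3-2, 23+0) = 36
r[8] = max(3+36-2, 10+31-2, 15+24-2, …, 23+3-2, 38+0) = 44
r[9] = max(3+44-2, 10+36-2, 15+31-2, …, 38+3-2, 41+0) = 45
One optimal plan: pieces 4 + 4 + 1 (2 cuts) → $49 − $4 = $45.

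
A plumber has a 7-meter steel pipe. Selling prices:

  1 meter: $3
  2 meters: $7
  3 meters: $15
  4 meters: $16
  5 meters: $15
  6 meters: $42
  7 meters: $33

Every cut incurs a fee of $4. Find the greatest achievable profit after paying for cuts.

Build net[k] bottom-up: net[k] = max over allowed piece i of (p[i] + net[k−i]) − 4 per cut.
net[1] = 3
net[2] = max(3+3-4, 7+0) = 7
net[3] = max(3+7-4, 7+3-4, 15+0) = 15
net[4] = max(3+15-4, 7+7-4, 15+3-4, 16+0) = 16
net[5] = max(3+16-4, 7+15-4, 15+7-4, 16+3-4, 15+0) = 18
net[6] = max(3+18-4, 7+16-4, 15+15-4, 16+7-4, 15+3-4, 42+0) = 42
net[7] = max(3+42-4, 7+18-4, 15+16-4, …, 42+3-4, 33+0) = 41
One optimal plan: pieces 6 + 1 (1 cut) → $45 − $4 = $41.

41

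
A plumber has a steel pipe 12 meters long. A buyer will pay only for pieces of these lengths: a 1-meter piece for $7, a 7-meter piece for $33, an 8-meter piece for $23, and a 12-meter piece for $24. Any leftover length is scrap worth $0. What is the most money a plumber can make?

Build best[k] bottom-up: best[k] = max over allowed piece i of (p[i] + best[k−i]).
best[1] = 7
best[2] = 14  (first piece 1, then best[1]=7)
best[3] = 21  (first piece 1, then best[2]=14)
best[4] = 28  (first piece 1, then best[3]=21)
best[5] = 35  (first piece 1, then best[4]=28)
best[6] = 42  (first piece 1, then best[5]=35)
best[7] = 49  (first piece 1, then best[6]=42)
best[8] = 56  (first piece 1, then best[7]=49)
best[9] = 63  (first piece 1, then best[8]=56)
best[10] = 70  (first piece 1, then best[9]=63)
best[11] = 77  (first piece 1, then best[10]=70)
best[12] = 84  (first piece 1, then best[11]=77)
One optimal cutting: 1 + 1 + 1 + 1 + 1 + 1 + 1 + 1 + 1 + 1 + 1 + 1 → $84.

84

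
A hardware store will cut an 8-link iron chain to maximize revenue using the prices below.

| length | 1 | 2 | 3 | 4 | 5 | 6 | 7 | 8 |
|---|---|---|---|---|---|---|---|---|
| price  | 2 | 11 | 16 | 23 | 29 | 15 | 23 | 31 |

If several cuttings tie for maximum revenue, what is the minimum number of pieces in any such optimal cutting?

2

Let r[k] be the best obtainable value from length k. For each k, try every first piece i and keep the best of price[i] + r[k−i].
r[1] = 2
r[2] = 11
r[3] = 16
r[4] = 23
r[5] = 29
r[6] = 34  (first piece 2, then r[4]=23)
r[7] = 40  (first piece 2, then r[5]=29)
r[8] = 46  (first piece 4, then r[4]=23)
Maximum revenue is $46.
Now minimize piece count subject to staying optimal: for each k, pieces[k] = 1 + min over i with p[i]+r[k−i]=r[k] of pieces[k−i].
pieces[5] = 1
pieces[6] = 2
pieces[7] = 2
pieces[8] = 2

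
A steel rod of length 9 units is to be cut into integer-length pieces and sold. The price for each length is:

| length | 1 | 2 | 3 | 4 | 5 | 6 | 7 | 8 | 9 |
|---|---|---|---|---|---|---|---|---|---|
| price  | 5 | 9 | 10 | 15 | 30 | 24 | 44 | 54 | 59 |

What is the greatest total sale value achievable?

59

Consider every possible first cut. best[k] is the best of p[i]+best[k−i] over all sellable i≤k.
best[1] = 5
best[2] = 10  (first piece 1, then best[1]=5)
best[3] = 15  (first piece 1, then best[2]=10)
best[4] = 20  (first piece 1, then best[3]=15)
best[5] = 30
best[6] = 35  (first piece 1, then best[5]=30)
best[7] = 44
best[8] = 54
best[9] = 59  (first piece 1, then best[8]=54)
One optimal cutting: 8 + 1 → $54 + $5 = $59.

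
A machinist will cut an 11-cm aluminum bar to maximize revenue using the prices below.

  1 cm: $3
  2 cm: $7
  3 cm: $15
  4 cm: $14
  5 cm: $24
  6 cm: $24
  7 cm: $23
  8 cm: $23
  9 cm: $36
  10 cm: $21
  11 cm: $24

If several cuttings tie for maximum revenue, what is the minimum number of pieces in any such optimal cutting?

3

Let r[k] be the best obtainable value from length k. For each k, try every first piece i and keep the best of price[i] + r[k−i].
r[1] = 3
r[2] = max(3+3, 7+0) = 7
r[3] = max(3+7, 7+3, 15+0) = 15
r[4] = max(3+15, 7+7, 15+3, 14+0) = 18
r[5] = max(3+18, 7+15, 15+7, 14+3, 24+0) = 24
r[6] = max(3+24, 7+18, 15+15, 14+7, 24+3, 24+0) = 30
r[7] = max(3+30, 7+24, 15+18, …, 24+3, 23+0) = 33
r[8] = max(3+33, 7+30, 15+24, …, 23+3, 23+0) = 39
r[9] = max(3+39, 7+33, 15+30, …, 23+3, 36+0) = 45
r[10] = max(3+45, 7+39, 15+33, …, 36+3, 21+0) = 48
r[11] = max(3+48, 7+45, 15+39, …, 21+3, 24+0) = 54
Maximum revenue is $54.
Now minimize piece count subject to staying optimal: for each k, pieces[k] = 1 + min over i with p[i]+r[k−i]=r[k] of pieces[k−i].
pieces[8] = 2
pieces[9] = 3
pieces[10] = 2
pieces[11] = 3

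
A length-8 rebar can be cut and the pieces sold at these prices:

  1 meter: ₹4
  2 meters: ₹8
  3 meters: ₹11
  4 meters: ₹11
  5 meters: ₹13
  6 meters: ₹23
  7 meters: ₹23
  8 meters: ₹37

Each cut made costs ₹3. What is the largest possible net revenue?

37

Build net[k] bottom-up: net[k] = max over allowed piece i of (p[i] + net[k−i]) − 3 per cut.
net[1] = 4
net[2] = max(4+4-3, 8+0) = 8
net[3] = max(4+8-3, 8+4-3, 11+0) = 11
net[4] = max(4+11-3, 8+8-3, 11+4-3, 11+0) = 13
net[5] = max(4+13-3, 8+11-3, 11+8-3, 11+4-3, 13+0) = 16
net[6] = max(4+16-3, 8+13-3, 11+11-3, 11+8-3, 13+4-3, 23+0) = 23
net[7] = max(4+23-3, 8+16-3, 11+13-3, …, 23+4-3, 23+0) = 24
net[8] = max(4+24-3, 8+23-3, 11+16-3, …, 23+4-3, 37+0) = 37
Best is to make no cuts and sell whole for ₹37.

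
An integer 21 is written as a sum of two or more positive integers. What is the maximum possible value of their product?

2187

Let g[k] be the best product for length k (with at least one cut). For each first piece i, the rest contributes max(k−i, g[k−i]).
Small cases: g[2]=1, g[3]=2, g[4]=4, g[5]=6, g[6]=9, g[7]=12, g[8]=18, g[9]=27, g[10]=36, g[11]=54, g[12]=81, g[13]=108, g[14]=162, g[15]=243, g[16]=324.
g[17] = 2·max(15,243) = 2·243 = 486
g[18] = 3·max(15,243) = 3·243 = 729
g[19] = 2·max(17,486) = 2·486 = 972
g[20] = 2·max(18,729) = 2·729 = 1458
g[21] = 3·max(18,729) = 3·729 = 2187
One optimal split: 3 + 3 + 3 + 3 + 3 + 3 + 3; product 3·3·3·3·3·3·3 = 2187.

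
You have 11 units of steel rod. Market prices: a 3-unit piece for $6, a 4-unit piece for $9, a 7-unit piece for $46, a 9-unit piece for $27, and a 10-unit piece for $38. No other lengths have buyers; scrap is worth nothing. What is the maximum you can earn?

55

Build f[k] bottom-up: f[k] = max over allowed piece i of (p[i] + f[k−i]).
f[1] = 0
f[2] = 0
f[3] = 6
f[4] = 9
f[5] = 9
f[6] = 12  (first piece 3, then f[3]=6)
f[7] = 46
f[8] = 46
f[9] = 46
f[10] = 52  (first piece 3, then f[7]=46)
f[11] = 55  (first piece 4, then f[7]=46)
One optimal cutting: 7 + 4 → $55.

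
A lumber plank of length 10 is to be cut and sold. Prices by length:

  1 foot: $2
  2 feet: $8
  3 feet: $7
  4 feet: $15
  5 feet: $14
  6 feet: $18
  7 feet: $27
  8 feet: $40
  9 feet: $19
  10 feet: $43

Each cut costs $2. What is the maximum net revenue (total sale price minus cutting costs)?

46

Consider every possible first cut. r[k] is the best of p[i]+r[k−i] over all sellable i≤k, charging 2 whenever i<k.
r[1] = 2
r[2] = 8
r[3] = 8  (first piece 1, then r[2]=8)
r[4] = 15
r[5] = 15  (first piece 1, then r[4]=15)
r[6] = 21  (first piece 2, then r[4]=15)
r[7] = 27
r[8] = 40
r[9] = 40  (first piece 1, then r[8]=40)
r[10] = 46  (first piece 2, then r[8]=40)
One optimal plan: pieces 8 + 2 (1 cut) → $48 − $2 = $46.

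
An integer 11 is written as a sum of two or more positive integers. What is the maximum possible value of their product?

54

Fill m[k] for k=2..11: at each k try every first piece i and multiply by the better of (k−i) uncut or m[k−i].
m[2] = 1*max(1,0) = 1*1 = 1
m[3] = 1*max(2,1) = 1*2 = 2
m[4] = 2*max(2,1) = 2*2 = 4
m[5] = 2*max(3,2) = 2*3 = 6
m[6] = 3*max(3,2) = 3*3 = 9
m[7] = 2*max(5,6) = 2*6 = 12
m[8] = 2*max(6,9) = 2*9 = 18
m[9] = 3*max(6,9) = 3*9 = 27
m[10] = 2*max(8,18) = 2*18 = 36
m[11] = 2*max(9,27) = 2*27 = 54
One optimal split: 3 + 3 + 3 + 2; product 3*3*3*2 = 54.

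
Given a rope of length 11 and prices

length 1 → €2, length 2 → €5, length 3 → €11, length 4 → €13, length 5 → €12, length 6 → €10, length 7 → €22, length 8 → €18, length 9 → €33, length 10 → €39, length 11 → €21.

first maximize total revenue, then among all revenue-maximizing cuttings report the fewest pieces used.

2

Consider every possible first cut. r[k] is the best of p[i]+r[k−i] over all sellable i≤k.
r[1] = 2
r[2] = 5
r[3] = 11
r[4] = 13  (first piece 1, then r[3]=11)
r[5] = 16  (first piece 2, then r[3]=11)
r[6] = 22  (first piece 3, then r[3]=11)
r[7] = 24  (first piece 1, then r[6]=22)
r[8] = 27  (first piece 2, then r[6]=22)
r[9] = 33  (first piece 3, then r[6]=22)
r[10] = 39
r[11] = 41  (first piece 1, then r[10]=39)
Maximum revenue is €41.
Now minimize piece count subject to staying optimal: for each k, pieces[k] = 1 + min over i with p[i]+r[k−i]=r[k] of pieces[k−i].
pieces[8] = 3
pieces[9] = 1
pieces[10] = 1
pieces[11] = 2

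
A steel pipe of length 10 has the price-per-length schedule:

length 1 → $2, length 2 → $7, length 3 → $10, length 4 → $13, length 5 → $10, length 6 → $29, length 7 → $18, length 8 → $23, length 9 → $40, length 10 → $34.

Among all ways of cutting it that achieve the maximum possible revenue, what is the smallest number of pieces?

Build r[k] bottom-up: r[k] = max over allowed piece i of (p[i] + r[k−i]).
r[1] = 2
r[2] = max(2+2, 7+0) = 7
r[3] = max(2+7, 7+2, 10+0) = 10
r[4] = max(2+10, 7+7, 10+2, 13+0) = 14
r[5] = max(2+14, 7+10, 10+7, 13+2, 10+0) = 17
r[6] = max(2+17, 7+14, 10+10, 13+7, 10+2, 29+0) = 29
r[7] = max(2+29, 7+17, 10+14, …, 29+2, 18+0) = 31
r[8] = max(2+31, 7+29, 10+17, …, 18+2, 23+0) = 36
r[9] = max(2+36, 7+31, 10+29, …, 23+2, 40+0) = 40
r[10] = max(2+40, 7+36, 10+31, …, 40+2, 34+0) = 43
Maximum revenue is $43.
Now minimize piece count subject to staying optimal: for each k, pieces[k] = 1 + min over i with p[i]+r[k−i]=r[k] of pieces[k−i].
pieces[7] = 2
pieces[8] = 2
pieces[9] = 1
pieces[10] = 3

3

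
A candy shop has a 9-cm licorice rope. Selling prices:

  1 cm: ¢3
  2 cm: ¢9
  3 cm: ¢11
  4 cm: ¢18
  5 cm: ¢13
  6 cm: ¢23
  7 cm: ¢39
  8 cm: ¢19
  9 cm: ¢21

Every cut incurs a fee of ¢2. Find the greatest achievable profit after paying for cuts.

Consider every possible first cut. net[k] is the best of p[i]+net[k−i] over all sellable i≤k, charging 2 whenever i<k.
net[1] = 3
net[2] = 9
net[3] = 11
net[4] = 18
net[5] = 19  (first piece 1, then net[4]=18)
net[6] = 25  (first piece 2, then net[4]=18)
net[7] = 39
net[8] = 40  (first piece 1, then net[7]=39)
net[9] = 46  (first piece 2, then net[7]=39)
One optimal plan: pieces 7 + 2 (1 cut) → ¢48 − ¢2 = ¢46.

46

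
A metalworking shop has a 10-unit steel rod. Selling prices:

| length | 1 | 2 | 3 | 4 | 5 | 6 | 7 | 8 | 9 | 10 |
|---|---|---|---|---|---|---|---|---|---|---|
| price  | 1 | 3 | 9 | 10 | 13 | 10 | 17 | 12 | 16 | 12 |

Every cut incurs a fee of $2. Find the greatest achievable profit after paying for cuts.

Let net[k] be the best obtainable value from length k. For each k, try every first piece i and keep the best of price[i] + net[k−i] minus the 2 cut fee when i<k.
net[1] = 1
net[2] = max(1+1-2, 3+0) = 3
net[3] = max(1+3-2, 3+1-2, 9+0) = 9
net[4] = max(1+9-2, 3+3-2, 9+1-2, 10+0) = 10
net[5] = max(1+10-2, 3+9-2, 9+3-2, 10+1-2, 13+0) = 13
net[6] = max(1+13-2, 3+10-2, 9+9-2, 10+3-2, 13+1-2, 10+0) = 16
net[7] = max(1+16-2, 3+13-2, 9+10-2, …, 10+1-2, 17+0) = 17
net[8] = max(1+17-2, 3+16-2, 9+13-2, …, 17+1-2, 12+0) = 20
net[9] = max(1+20-2, 3+17-2, 9+16-2, …, 12+1-2, 16+0) = 23
net[10] = max(1+23-2, 3+20-2, 9+17-2, …, 16+1-2, 12+0) = 24
One optimal plan: pieces 4 + 3 + 3 (2 cuts) → $28 − $4 = $24.

24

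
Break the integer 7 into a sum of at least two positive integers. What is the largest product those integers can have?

Let m[k] be the best product for length k (with at least one cut). For each first piece i, the rest contributes max(k−i, m[k−i]).
m[2] = 1·max(1,0) = 1·1 = 1
m[3] = 1·max(2,1) = 1·2 = 2
m[4] = 2·max(2,1) = 2·2 = 4
m[5] = 2·max(3,2) = 2·3 = 6
m[6] = 3·max(3,2) = 3·3 = 9
m[7] = 2·max(5,6) = 2·6 = 12
One optimal split: 3 + 2 + 2; product 3·2·2 = 12.

12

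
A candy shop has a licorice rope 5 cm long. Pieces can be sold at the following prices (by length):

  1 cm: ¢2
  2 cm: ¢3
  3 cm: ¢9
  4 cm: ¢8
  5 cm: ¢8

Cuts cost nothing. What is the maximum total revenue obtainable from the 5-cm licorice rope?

13

Consider every possible first cut. best[k] is the best of p[i]+best[k−i] over all sellable i≤k.
best[1] = 2
best[2] = 4  (first piece 1, then best[1]=2)
best[3] = 9
best[4] = 11  (first piece 1, then best[3]=9)
best[5] = 13  (first piece 1, then best[4]=11)
One optimal cutting: 3 + 1 + 1 → ¢9 + ¢2 + ¢2 = ¢13.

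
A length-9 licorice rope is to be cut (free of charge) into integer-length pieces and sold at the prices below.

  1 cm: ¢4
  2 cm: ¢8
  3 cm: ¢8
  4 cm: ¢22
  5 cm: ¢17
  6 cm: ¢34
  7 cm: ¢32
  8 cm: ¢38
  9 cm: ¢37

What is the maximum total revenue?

48

Build R[k] bottom-up: R[k] = max over allowed piece i of (p[i] + R[k−i]).
R[1] = 4
R[2] = max(4+4, 8+0) = 8
R[3] = max(4+8, 8+4, 8+0) = 12
R[4] = max(4+12, 8+8, 8+4, 22+0) = 22
R[5] = max(4+22, 8+12, 8+8, 22+4, 17+0) = 26
R[6] = max(4+26, 8+22, 8+12, 22+8, 17+4, 34+0) = 34
R[7] = max(4+34, 8+26, 8+22, …, 34+4, 32+0) = 38
R[8] = max(4+38, 8+34, 8+26, …, 32+4, 38+0) = 44
R[9] = max(4+44, 8+38, 8+34, …, 38+4, 37+0) = 48
One optimal cutting: 4 + 4 + 1 → ¢22 + ¢22 + ¢4 = ¢48.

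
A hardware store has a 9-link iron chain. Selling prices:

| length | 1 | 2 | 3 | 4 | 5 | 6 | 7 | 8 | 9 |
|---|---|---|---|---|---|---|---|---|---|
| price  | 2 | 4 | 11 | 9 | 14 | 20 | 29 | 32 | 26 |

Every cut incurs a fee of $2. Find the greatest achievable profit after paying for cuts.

Consider every possible first cut. v[k] is the best of p[i]+v[k−i] over all sellable i≤k, charging 2 whenever i<k.
v[1] = 2
v[2] = max(2+2-2, 4+0) = 4
v[3] = max(2+4-2, 4+2-2, 11+0) = 11
v[4] = max(2+11-2, 4+4-2, 11+2-2, 9+0) = 11
v[5] = max(2+11-2, 4+11-2, 11+4-2, 9+2-2, 14+0) = 14
v[6] = max(2+14-2, 4+11-2, 11+11-2, 9+4-2, 14+2-2, 20+0) = 20
v[7] = max(2+20-2, 4+14-2, 11+11-2, …, 20+2-2, 29+0) = 29
v[8] = max(2+29-2, 4+20-2, 11+14-2, …, 29+2-2, 32+0) = 32
v[9] = max(2+32-2, 4+29-2, 11+20-2, …, 32+2-2, 26+0) = 32
One optimal plan: pieces 8 + 1 (1 cut) → $34 − $2 = $32.

32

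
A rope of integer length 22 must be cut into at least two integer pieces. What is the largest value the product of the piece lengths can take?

2916

Let P[k] be the best product for length k (with at least one cut). For each first piece i, the rest contributes max(k−i, P[k−i]).
P[2] = 1·max(1,0) = 1·1 = 1
P[3] = max(1·2, 2·1) = 2
P[4] = max(1·3, 2·2, 3·1) = 4
P[5] = max(1·4, 2·3, 3·2, 4·1) = 6
P[6] = max(1·6, 2·4, 3·3, 4·2, 5·1) = 9
P[7] = max(1·9, 2·6, 3·4, 4·3, 5·2, 6·1) = 12
P[8] = max(1·12, 2·9, 3·6, …, 6·2, 7·1) = 18
P[9] = max(1·18, 2·12, 3·9, …, 7·2, 8·1) = 27
P[10] = max(1·27, 2·18, 3·12, …, 8·2, 9·1) = 36
P[11] = max(1·36, 2·27, 3·18, …, 9·2, 10·1) = 54
P[12] = max(1·54, 2·36, 3·27, …, 10·2, 11·1) = 81
P[13] = max(1·81, 2·54, 3·36, …, 11·2, 12·1) = 108
P[14] = max(1·108, 2·81, 3·54, …, 12·2, 13·1) = 162
P[15] = max(1·162, 2·108, 3·81, …, 13·2, 14·1) = 243
P[16] = max(1·243, 2·162, 3·108, …, 14·2, 15·1) = 324
P[17] = max(1·324, 2·243, 3·162, …, 15·2, 16·1) = 486
P[18] = max(1·486, 2·324, 3·243, …, 16·2, 17·1) = 729
P[19] = max(1·729, 2·486, 3·324, …, 17·2, 18·1) = 972
P[20] = max(1·972, 2·729, 3·486, …, 18·2, 19·1) = 1458
P[21] = max(1·1458, 2·972, 3·729, …, 19·2, 20·1) = 2187
P[22] = max(1·2187, 2·1458, 3·972, …, 20·2, 21·1) = 2916
One optimal split: 3 + 3 + 3 + 3 + 3 + 3 + 2 + 2; product 3·3·3·3·3·3·2·2 = 2916.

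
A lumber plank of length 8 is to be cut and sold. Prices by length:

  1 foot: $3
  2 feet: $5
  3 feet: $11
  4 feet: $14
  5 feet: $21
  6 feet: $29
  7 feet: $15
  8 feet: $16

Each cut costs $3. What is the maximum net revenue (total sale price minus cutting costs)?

31

Let v[k] be the best obtainable value from length k. For each k, try every first piece i and keep the best of price[i] + v[k−i] minus the 3 cut fee when i<k.
v[1] = 3
v[2] = max(3+3-3, 5+0) = 5
v[3] = max(3+5-3, 5+3-3, 11+0) = 11
v[4] = max(3+11-3, 5+5-3, 11+3-3, 14+0) = 14
v[5] = max(3+14-3, 5+11-3, 11+5-3, 14+3-3, 21+0) = 21
v[6] = max(3+21-3, 5+14-3, 11+11-3, 14+5-3, 21+3-3, 29+0) = 29
v[7] = max(3+29-3, 5+21-3, 11+14-3, …, 29+3-3, 15+0) = 29
v[8] = max(3+29-3, 5+29-3, 11+21-3, …, 15+3-3, 16+0) = 31
One optimal plan: pieces 6 + 2 (1 cut) → $34 − $3 = $31.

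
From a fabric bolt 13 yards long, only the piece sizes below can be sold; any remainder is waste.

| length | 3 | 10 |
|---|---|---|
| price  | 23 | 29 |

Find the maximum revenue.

92

Consider every possible first cut. best[k] is the best of p[i]+best[k−i] over all sellable i≤k.
best[1] = 0
best[2] = 0
best[3] = 23
best[4] = 23
best[5] = 23
best[6] = 46  (first piece 3, then best[3]=23)
best[7] = 46
best[8] = 46
best[9] = 69  (first piece 3, then best[6]=46)
best[10] = max(23+46, 29+0) = 69
best[11] = max(23+46, 29+0) = 69
best[12] = max(23+69, 29+0) = 92
best[13] = max(23+69, 29+23) = 92
One optimal cutting: pieces 3 + 3 + 3 + 3 with 1 yard of scrap → $92.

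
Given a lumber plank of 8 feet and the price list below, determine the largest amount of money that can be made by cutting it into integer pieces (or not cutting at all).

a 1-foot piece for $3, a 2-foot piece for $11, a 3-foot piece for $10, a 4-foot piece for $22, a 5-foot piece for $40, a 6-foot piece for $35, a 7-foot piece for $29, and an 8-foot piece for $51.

Consider every possible first cut. R[k] is the best of p[i]+R[k−i] over all sellable i≤k.
R[1] = 3
R[2] = 11
R[3] = 14  (first piece 1, then R[2]=11)
R[4] = 22  (first piece 2, then R[2]=11)
R[5] = 40
R[6] = 43  (first piece 1, then R[5]=40)
R[7] = 51  (first piece 2, then R[5]=40)
R[8] = 54  (first piece 1, then R[7]=51)
One optimal cutting: 5 + 2 + 1 → $40 + $11 + $3 = $54.

54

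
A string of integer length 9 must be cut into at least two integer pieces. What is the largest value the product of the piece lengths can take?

27

Fill f[k] for k=2..9: at each k try every first piece i and multiply by the better of (k−i) uncut or f[k−i].
Small cases: f[2]=1.
f[3] = max(1·2, 2·1) = 2
f[4] = max(1·3, 2·2, 3·1) = 4
f[5] = max(1·4, 2·3, 3·2, 4·1) = 6
f[6] = max(1·6, 2·4, 3·3, 4·2, 5·1) = 9
f[7] = max(1·9, 2·6, 3·4, 4·3, 5·2, 6·1) = 12
f[8] = max(1·12, 2·9, 3·6, …, 6·2, 7·1) = 18
f[9] = max(1·18, 2·12, 3·9, …, 7·2, 8·1) = 27
One optimal split: 3 + 3 + 3; product 3·3·3 = 27.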